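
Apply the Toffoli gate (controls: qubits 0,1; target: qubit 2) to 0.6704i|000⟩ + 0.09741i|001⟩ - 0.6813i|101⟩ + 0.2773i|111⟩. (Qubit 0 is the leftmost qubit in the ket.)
0.6704i|000⟩ + 0.09741i|001⟩ - 0.6813i|101⟩ + 0.2773i|110⟩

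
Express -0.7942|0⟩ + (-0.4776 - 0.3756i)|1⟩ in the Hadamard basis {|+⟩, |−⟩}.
(-0.8993 - 0.2656i)|+⟩ + (-0.2239 + 0.2656i)|−⟩

With |ψ⟩ = α|0⟩ + β|1⟩, the Hadamard-basis coefficients are ⟨+|ψ⟩ = (α + β)/√2 and ⟨−|ψ⟩ = (α − β)/√2.
Here α = -0.7942, β = (-0.4776 - 0.3756i): (α + β)/√2 = (-0.8993 - 0.2656i), (α − β)/√2 = (-0.2239 + 0.2656i).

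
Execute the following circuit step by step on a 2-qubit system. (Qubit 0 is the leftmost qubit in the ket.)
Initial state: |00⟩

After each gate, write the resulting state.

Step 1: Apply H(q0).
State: 1/√2|00⟩ + 1/√2|10⟩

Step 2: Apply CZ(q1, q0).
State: 1/√2|00⟩ + 1/√2|10⟩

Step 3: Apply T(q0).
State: 1/√2|00⟩ + (1/2 + (1/2)i)|10⟩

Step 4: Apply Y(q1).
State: (1/√2)i|01⟩ + (-1/2 + (1/2)i)|11⟩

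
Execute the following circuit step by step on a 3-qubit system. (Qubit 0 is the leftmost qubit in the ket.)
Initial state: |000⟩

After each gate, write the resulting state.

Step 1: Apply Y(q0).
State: i|100⟩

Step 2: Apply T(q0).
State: (-1/√2 + (1/√2)i)|100⟩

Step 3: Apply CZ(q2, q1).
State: (-1/√2 + (1/√2)i)|100⟩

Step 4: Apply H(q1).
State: (-1/2 + (1/2)i)|100⟩ + (-1/2 + (1/2)i)|110⟩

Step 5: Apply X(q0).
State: (-1/2 + (1/2)i)|000⟩ + (-1/2 + (1/2)i)|010⟩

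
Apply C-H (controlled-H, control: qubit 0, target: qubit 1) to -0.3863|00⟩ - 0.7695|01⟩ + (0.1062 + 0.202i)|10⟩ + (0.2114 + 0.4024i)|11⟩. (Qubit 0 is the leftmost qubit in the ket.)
-0.3863|00⟩ - 0.7695|01⟩ + (0.2246 + 0.4274i)|10⟩ + (-0.07439 - 0.1417i)|11⟩

C-H leaves the control-|0⟩ kets |00⟩, |01⟩ unchanged and applies H to qubit 1 on the control-|1⟩ pair (|10⟩, |11⟩).
H = [[1/√2, 1/√2], [1/√2, -1/√2]].
With a = amp(|10⟩) = (0.1062 + 0.202i) and b = amp(|11⟩) = (0.2114 + 0.4024i):
new amp(|10⟩) = (1/√2)·a + (1/√2)·b = (0.2246 + 0.4274i)
new amp(|11⟩) = (1/√2)·a + (-1/√2)·b = (-0.07439 - 0.1417i)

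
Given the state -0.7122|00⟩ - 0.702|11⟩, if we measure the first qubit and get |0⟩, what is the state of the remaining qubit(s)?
-|0⟩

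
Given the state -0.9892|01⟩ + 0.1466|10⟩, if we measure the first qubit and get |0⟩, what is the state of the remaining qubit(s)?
-|1⟩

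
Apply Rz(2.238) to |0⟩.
(0.4366 - 0.8997i)|0⟩

Rz(2.238) = [[e^(−iθ/2), 0], [0, e^(iθ/2)]] with e^(±iθ/2) = cos(θ/2) ± i·sin(θ/2); θ = 2.238, cos(θ/2) ≈ 0.436582, sin(θ/2) ≈ 0.899664.
With a = amp(|0⟩) = 1 and b = amp(|1⟩) = 0:
new amp(|0⟩) = (0.436582 - 0.899664i)·a = (0.4366 - 0.8997i)
new amp(|1⟩) = (0.436582 + 0.899664i)·b = 0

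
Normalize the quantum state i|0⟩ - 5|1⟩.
0.1961i|0⟩ - 0.9806|1⟩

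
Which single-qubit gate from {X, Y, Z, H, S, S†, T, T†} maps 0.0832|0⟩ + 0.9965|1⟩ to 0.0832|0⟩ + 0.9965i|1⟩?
S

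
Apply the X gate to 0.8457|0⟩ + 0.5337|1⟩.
0.5337|0⟩ + 0.8457|1⟩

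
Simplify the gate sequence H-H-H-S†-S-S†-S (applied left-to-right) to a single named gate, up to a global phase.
H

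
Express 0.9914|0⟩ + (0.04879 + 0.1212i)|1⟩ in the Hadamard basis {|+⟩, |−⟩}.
(0.7355 + 0.0857i)|+⟩ + (0.6665 - 0.0857i)|−⟩

With |ψ⟩ = α|0⟩ + β|1⟩, the Hadamard-basis coefficients are ⟨+|ψ⟩ = (α + β)/√2 and ⟨−|ψ⟩ = (α − β)/√2.
Here α = 0.9914, β = (0.04879 + 0.1212i): (α + β)/√2 = (0.7355 + 0.0857i), (α − β)/√2 = (0.6665 - 0.0857i).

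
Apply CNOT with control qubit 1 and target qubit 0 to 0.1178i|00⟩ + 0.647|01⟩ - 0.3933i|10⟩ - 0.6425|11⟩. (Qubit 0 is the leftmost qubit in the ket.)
0.1178i|00⟩ - 0.6425|01⟩ - 0.3933i|10⟩ + 0.647|11⟩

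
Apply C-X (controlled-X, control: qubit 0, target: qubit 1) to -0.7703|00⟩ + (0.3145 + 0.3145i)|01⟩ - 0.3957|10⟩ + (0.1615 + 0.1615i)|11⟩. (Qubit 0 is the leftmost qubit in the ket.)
-0.7703|00⟩ + (0.3145 + 0.3145i)|01⟩ + (0.1615 + 0.1615i)|10⟩ - 0.3957|11⟩

C-X leaves the control-|0⟩ kets |00⟩, |01⟩ unchanged and applies X to qubit 1 on the control-|1⟩ pair (|10⟩, |11⟩).
X = [[0, 1], [1, 0]].
With a = amp(|10⟩) = -0.3957 and b = amp(|11⟩) = (0.1615 + 0.1615i):
new amp(|10⟩) = (1)·b = (0.1615 + 0.1615i)
new amp(|11⟩) = (1)·a = -0.3957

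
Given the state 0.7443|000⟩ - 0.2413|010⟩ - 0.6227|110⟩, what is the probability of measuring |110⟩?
0.3878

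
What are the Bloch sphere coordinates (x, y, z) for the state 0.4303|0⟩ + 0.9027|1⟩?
(0.7769, 0, -0.6297)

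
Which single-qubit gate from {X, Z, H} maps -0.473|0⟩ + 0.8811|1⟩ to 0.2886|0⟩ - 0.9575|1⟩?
H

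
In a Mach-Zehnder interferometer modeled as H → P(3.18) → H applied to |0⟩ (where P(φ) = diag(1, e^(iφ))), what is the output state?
(0.0003687 - 0.0192i)|0⟩ + (0.9996 + 0.0192i)|1⟩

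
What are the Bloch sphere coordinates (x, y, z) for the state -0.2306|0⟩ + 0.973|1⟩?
(-0.4487, 0, -0.8936)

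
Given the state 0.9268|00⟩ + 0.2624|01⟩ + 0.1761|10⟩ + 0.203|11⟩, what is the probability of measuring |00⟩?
0.859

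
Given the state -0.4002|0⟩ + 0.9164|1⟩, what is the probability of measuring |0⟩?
0.1602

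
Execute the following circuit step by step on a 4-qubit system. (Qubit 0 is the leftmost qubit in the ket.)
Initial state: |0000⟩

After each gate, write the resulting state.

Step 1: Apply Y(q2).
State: i|0010⟩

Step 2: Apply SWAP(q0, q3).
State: i|0010⟩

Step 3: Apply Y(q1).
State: -|0110⟩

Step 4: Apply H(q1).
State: -1/√2|0010⟩ + 1/√2|0110⟩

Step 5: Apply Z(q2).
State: 1/√2|0010⟩ - 1/√2|0110⟩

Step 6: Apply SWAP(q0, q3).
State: 1/√2|0010⟩ - 1/√2|0110⟩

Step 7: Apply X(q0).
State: 1/√2|1010⟩ - 1/√2|1110⟩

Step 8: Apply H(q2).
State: 1/2|1000⟩ - 1/2|1010⟩ - 1/2|1100⟩ + 1/2|1110⟩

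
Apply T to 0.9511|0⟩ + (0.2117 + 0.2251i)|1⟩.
0.9511|0⟩ + (-0.009475 + 0.3089i)|1⟩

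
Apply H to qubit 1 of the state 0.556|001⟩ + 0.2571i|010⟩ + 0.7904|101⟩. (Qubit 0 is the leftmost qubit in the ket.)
0.1818i|000⟩ + 0.3932|001⟩ - 0.1818i|010⟩ + 0.3932|011⟩ + 0.5589|101⟩ + 0.5589|111⟩

H on qubit 1 mixes each pair of kets that differ only in qubit 1: amplitudes (a, b) of (|…0…⟩, |…1…⟩) become ((a + b)/√2, (a − b)/√2). Kets absent from the input have amplitude 0.
(|000⟩, |010⟩): (a, b) = (0, 0.2571i) → (0.1818i, -0.1818i)
(|001⟩, |011⟩): (a, b) = (0.556, 0) → (0.3932, 0.3932)
(|101⟩, |111⟩): (a, b) = (0.7904, 0) → (0.5589, 0.5589)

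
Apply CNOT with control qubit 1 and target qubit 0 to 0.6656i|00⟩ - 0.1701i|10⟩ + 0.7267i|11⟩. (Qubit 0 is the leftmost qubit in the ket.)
0.6656i|00⟩ + 0.7267i|01⟩ - 0.1701i|10⟩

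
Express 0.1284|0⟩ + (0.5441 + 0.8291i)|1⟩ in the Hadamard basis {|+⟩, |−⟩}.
(0.4755 + 0.5863i)|+⟩ + (-0.2939 - 0.5863i)|−⟩

With |ψ⟩ = α|0⟩ + β|1⟩, the Hadamard-basis coefficients are ⟨+|ψ⟩ = (α + β)/√2 and ⟨−|ψ⟩ = (α − β)/√2.
Here α = 0.1284, β = (0.5441 + 0.8291i): (α + β)/√2 = (0.4755 + 0.5863i), (α − β)/√2 = (-0.2939 - 0.5863i).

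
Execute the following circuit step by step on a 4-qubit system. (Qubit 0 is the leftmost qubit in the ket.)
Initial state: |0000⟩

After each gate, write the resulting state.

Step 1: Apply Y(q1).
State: i|0100⟩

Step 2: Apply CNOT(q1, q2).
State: i|0110⟩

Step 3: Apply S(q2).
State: -|0110⟩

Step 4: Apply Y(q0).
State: -i|1110⟩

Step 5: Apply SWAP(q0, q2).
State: -i|1110⟩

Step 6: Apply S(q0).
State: |1110⟩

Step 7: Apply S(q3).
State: |1110⟩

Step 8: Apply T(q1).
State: (1/√2 + (1/√2)i)|1110⟩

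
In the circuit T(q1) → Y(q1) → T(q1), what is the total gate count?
3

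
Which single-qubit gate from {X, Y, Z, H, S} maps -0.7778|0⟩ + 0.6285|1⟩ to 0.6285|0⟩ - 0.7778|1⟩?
X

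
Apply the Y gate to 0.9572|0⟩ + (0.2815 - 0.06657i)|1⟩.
(-0.06657 - 0.2815i)|0⟩ + 0.9572i|1⟩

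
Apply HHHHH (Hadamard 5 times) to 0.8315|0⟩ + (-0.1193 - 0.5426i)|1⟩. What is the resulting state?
(0.5036 - 0.3837i)|0⟩ + (0.6723 + 0.3837i)|1⟩

H² = I, so H^5 = H: a single Hadamard. With (a, b) = (0.8315, (-0.1193 - 0.5426i)), H gives ((a + b)/√2, (a − b)/√2) = ((0.5036 - 0.3837i), (0.6723 + 0.3837i)).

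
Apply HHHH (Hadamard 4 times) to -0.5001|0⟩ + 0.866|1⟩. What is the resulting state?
-0.5001|0⟩ + 0.866|1⟩

H² = I, so an even number of Hadamards cancels: H^4 = I and the state is unchanged.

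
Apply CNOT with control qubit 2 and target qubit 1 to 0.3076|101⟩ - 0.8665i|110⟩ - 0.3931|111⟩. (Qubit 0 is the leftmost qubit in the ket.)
-0.3931|101⟩ - 0.8665i|110⟩ + 0.3076|111⟩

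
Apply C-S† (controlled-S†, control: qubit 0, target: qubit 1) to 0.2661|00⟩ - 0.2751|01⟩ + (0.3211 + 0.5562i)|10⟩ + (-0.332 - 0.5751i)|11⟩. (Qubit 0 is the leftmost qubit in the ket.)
0.2661|00⟩ - 0.2751|01⟩ + (0.3211 + 0.5562i)|10⟩ + (-0.5751 + 0.332i)|11⟩

C-S† leaves the control-|0⟩ kets |00⟩, |01⟩ unchanged and applies S† to qubit 1 on the control-|1⟩ pair (|10⟩, |11⟩).
S† = [[1, 0], [0, -i]].
With a = amp(|10⟩) = (0.3211 + 0.5562i) and b = amp(|11⟩) = (-0.332 - 0.5751i):
new amp(|10⟩) = (1)·a = (0.3211 + 0.5562i)
new amp(|11⟩) = (-i)·b = (-0.5751 + 0.332i)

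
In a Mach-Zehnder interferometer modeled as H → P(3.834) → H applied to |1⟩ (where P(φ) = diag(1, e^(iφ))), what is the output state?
(0.8849 + 0.3192i)|0⟩ + (0.1151 - 0.3192i)|1⟩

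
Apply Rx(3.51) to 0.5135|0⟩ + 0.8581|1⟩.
(-0.09405 - 0.8436i)|0⟩ + (-0.1572 - 0.5048i)|1⟩

Rx(3.51) = [[cos(θ/2), −i·sin(θ/2)], [−i·sin(θ/2), cos(θ/2)]]; θ = 3.51, cos(θ/2) ≈ -0.183164, sin(θ/2) ≈ 0.983082.
With a = amp(|0⟩) = 0.5135 and b = amp(|1⟩) = 0.8581:
new amp(|0⟩) = (-0.183164)·a + (-0.983082i)·b = (-0.09405 - 0.8436i)
new amp(|1⟩) = (-0.983082i)·a + (-0.183164)·b = (-0.1572 - 0.5048i)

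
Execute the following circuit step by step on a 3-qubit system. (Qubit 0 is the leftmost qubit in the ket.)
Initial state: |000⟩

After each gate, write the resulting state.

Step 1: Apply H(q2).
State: 1/√2|000⟩ + 1/√2|001⟩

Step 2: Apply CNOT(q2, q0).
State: 1/√2|000⟩ + 1/√2|101⟩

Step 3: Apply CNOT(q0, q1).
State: 1/√2|000⟩ + 1/√2|111⟩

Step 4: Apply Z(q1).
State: 1/√2|000⟩ - 1/√2|111⟩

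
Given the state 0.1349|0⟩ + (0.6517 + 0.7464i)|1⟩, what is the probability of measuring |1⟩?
0.9818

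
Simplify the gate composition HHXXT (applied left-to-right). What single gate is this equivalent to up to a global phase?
T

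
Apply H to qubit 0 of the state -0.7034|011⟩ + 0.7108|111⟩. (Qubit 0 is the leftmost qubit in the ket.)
0.005233|011⟩ - |111⟩

H on qubit 0 mixes each pair of kets that differ only in qubit 0: amplitudes (a, b) of (|…0…⟩, |…1…⟩) become ((a + b)/√2, (a − b)/√2). Kets absent from the input have amplitude 0.
(|011⟩, |111⟩): (a, b) = (-0.7034, 0.7108) → (0.005233, -1)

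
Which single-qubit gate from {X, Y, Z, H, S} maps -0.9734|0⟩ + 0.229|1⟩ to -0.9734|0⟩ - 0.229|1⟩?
Z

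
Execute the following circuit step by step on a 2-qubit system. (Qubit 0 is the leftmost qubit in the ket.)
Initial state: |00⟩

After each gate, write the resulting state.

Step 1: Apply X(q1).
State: |01⟩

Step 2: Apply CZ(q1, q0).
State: |01⟩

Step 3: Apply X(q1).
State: |00⟩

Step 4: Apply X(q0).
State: |10⟩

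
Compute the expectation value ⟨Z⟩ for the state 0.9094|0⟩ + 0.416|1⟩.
0.654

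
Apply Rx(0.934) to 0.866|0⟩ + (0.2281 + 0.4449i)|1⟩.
(0.9736 - 0.1027i)|0⟩ + (0.2037 + 0.00738i)|1⟩

Rx(0.934) = [[cos(θ/2), −i·sin(θ/2)], [−i·sin(θ/2), cos(θ/2)]]; θ = 0.934, cos(θ/2) ≈ 0.892923, sin(θ/2) ≈ 0.45021.
With a = amp(|0⟩) = 0.866 and b = amp(|1⟩) = (0.2281 + 0.4449i):
new amp(|0⟩) = (0.892923)·a + (-0.45021i)·b = (0.9736 - 0.1027i)
new amp(|1⟩) = (-0.45021i)·a + (0.892923)·b = (0.2037 + 0.00738i)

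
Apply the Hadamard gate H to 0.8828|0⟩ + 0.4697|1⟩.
0.9564|0⟩ + 0.2921|1⟩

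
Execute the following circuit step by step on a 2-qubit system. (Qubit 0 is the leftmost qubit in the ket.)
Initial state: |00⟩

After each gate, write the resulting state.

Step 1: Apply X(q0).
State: |10⟩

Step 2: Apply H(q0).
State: 1/√2|00⟩ - 1/√2|10⟩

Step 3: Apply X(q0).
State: -1/√2|00⟩ + 1/√2|10⟩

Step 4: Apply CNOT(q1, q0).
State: -1/√2|00⟩ + 1/√2|10⟩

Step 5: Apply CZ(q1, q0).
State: -1/√2|00⟩ + 1/√2|10⟩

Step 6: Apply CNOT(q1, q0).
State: -1/√2|00⟩ + 1/√2|10⟩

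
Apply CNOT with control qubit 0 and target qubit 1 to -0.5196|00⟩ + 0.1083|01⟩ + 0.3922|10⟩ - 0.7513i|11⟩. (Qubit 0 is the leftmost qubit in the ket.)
-0.5196|00⟩ + 0.1083|01⟩ - 0.7513i|10⟩ + 0.3922|11⟩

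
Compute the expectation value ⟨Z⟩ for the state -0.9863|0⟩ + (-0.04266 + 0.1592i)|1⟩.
0.9456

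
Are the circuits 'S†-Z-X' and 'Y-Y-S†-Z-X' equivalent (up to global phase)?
Yes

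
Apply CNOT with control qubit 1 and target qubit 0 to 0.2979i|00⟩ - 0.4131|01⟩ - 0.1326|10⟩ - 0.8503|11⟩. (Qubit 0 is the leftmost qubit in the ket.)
0.2979i|00⟩ - 0.8503|01⟩ - 0.1326|10⟩ - 0.4131|11⟩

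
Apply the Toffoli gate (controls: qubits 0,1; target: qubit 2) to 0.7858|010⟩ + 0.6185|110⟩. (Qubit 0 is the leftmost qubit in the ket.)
0.7858|010⟩ + 0.6185|111⟩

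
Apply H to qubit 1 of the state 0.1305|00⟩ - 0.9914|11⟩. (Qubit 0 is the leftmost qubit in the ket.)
0.09228|00⟩ + 0.09228|01⟩ - 0.701|10⟩ + 0.701|11⟩

H on qubit 1 mixes each pair of kets that differ only in qubit 1: amplitudes (a, b) of (|…0…⟩, |…1…⟩) become ((a + b)/√2, (a − b)/√2). Kets absent from the input have amplitude 0.
(|00⟩, |01⟩): (a, b) = (0.1305, 0) → (0.09228, 0.09228)
(|10⟩, |11⟩): (a, b) = (0, -0.9914) → (-0.701, 0.701)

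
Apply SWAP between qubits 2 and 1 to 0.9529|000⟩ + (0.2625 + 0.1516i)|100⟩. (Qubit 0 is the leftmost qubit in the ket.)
0.9529|000⟩ + (0.2625 + 0.1516i)|100⟩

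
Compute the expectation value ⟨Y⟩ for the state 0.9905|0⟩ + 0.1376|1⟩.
0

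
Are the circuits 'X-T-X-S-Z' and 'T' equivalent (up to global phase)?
No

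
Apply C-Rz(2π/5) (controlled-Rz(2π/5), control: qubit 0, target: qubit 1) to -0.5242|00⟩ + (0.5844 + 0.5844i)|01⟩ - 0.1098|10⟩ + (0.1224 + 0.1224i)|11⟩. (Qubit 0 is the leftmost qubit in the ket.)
-0.5242|00⟩ + (0.5844 + 0.5844i)|01⟩ + (-0.08883 + 0.06454i)|10⟩ + (0.02708 + 0.171i)|11⟩

C-Rz(2π/5) leaves the control-|0⟩ kets |00⟩, |01⟩ unchanged and applies Rz(2π/5) to qubit 1 on the control-|1⟩ pair (|10⟩, |11⟩).
Rz(2π/5) = [[e^(−iθ/2), 0], [0, e^(iθ/2)]] with e^(±iθ/2) = cos(θ/2) ± i·sin(θ/2); θ = 2π/5, cos(θ/2) ≈ 0.809017, sin(θ/2) ≈ 0.587785.
With a = amp(|10⟩) = -0.1098 and b = amp(|11⟩) = (0.1224 + 0.1224i):
new amp(|10⟩) = (0.809017 - 0.587785i)·a = (-0.08883 + 0.06454i)
new amp(|11⟩) = (0.809017 + 0.587785i)·b = (0.02708 + 0.171i)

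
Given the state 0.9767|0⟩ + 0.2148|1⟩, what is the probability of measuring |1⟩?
0.04614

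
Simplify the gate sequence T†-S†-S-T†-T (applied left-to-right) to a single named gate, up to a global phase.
T†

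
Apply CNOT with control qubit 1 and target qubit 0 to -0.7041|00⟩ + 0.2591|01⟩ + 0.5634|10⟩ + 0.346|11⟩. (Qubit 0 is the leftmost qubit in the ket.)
-0.7041|00⟩ + 0.346|01⟩ + 0.5634|10⟩ + 0.2591|11⟩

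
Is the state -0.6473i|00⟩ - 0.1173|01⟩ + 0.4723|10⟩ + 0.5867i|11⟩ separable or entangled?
Entangled

Writing the state as a|00⟩ + b|01⟩ + c|10⟩ + d|11⟩, it is a product state iff ad − bc = 0.
Here (a, b, c, d) = (-0.6473i, -0.1173, 0.4723, 0.5867i): ad − bc = (-0.6473i)(0.5867i) − (-0.1173)(0.4723) = 0.4352 ≠ 0, so the state is entangled.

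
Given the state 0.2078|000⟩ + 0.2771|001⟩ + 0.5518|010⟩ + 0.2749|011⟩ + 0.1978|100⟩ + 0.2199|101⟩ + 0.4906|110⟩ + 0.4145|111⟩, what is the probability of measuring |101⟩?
0.04836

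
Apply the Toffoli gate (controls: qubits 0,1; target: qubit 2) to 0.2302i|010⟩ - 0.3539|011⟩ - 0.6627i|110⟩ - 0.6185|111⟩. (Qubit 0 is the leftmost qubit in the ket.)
0.2302i|010⟩ - 0.3539|011⟩ - 0.6185|110⟩ - 0.6627i|111⟩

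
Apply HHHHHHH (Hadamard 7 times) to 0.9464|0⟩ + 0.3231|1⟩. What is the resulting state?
0.8977|0⟩ + 0.4407|1⟩

H² = I, so H^7 = H: a single Hadamard. With (a, b) = (0.9464, 0.3231), H gives ((a + b)/√2, (a − b)/√2) = (0.8977, 0.4407).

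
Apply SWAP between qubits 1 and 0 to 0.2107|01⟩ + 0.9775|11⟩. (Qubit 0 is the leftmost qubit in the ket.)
0.2107|10⟩ + 0.9775|11⟩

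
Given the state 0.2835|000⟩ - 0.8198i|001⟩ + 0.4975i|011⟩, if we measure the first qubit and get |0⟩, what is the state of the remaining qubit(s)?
0.2835|00⟩ - 0.8198i|01⟩ + 0.4975i|11⟩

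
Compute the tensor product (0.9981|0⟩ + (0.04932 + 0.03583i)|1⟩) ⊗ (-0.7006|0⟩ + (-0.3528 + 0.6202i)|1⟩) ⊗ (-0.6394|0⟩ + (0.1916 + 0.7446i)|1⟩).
0.4471|000⟩ + (-0.134 - 0.5207i)|001⟩ + (0.2252 - 0.3958i)|010⟩ + (-0.5284 - 0.1436i)|011⟩ + (0.02209 + 0.01605i)|100⟩ + (0.01207 - 0.03054i)|101⟩ + (0.02533 - 0.01148i)|110⟩ + (-0.02096 - 0.02606i)|111⟩

amp(|b₁b₂…⟩) = product of the factor amplitudes for bits b₁, b₂, …; only kets whose every factor amplitude is nonzero survive.
|000⟩: (0.9981)(-0.7006)(-0.6394) = 0.4471
|001⟩: (0.9981)(-0.7006)(0.1916 + 0.7446i) = (-0.134 - 0.5207i)
|010⟩: (0.9981)(-0.3528 + 0.6202i)(-0.6394) = (0.2252 - 0.3958i)
|011⟩: (0.9981)(-0.3528 + 0.6202i)(0.1916 + 0.7446i) = (-0.5284 - 0.1436i)
|100⟩: (0.04932 + 0.03583i)(-0.7006)(-0.6394) = (0.02209 + 0.01605i)
|101⟩: (0.04932 + 0.03583i)(-0.7006)(0.1916 + 0.7446i) = (0.01207 - 0.03054i)
|110⟩: (0.04932 + 0.03583i)(-0.3528 + 0.6202i)(-0.6394) = (0.02533 - 0.01148i)
|111⟩: (0.04932 + 0.03583i)(-0.3528 + 0.6202i)(0.1916 + 0.7446i) = (-0.02096 - 0.02606i)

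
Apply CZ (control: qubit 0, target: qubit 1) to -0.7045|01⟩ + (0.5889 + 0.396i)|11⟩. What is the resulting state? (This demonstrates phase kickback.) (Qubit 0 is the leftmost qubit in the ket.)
-0.7045|01⟩ + (-0.5889 - 0.396i)|11⟩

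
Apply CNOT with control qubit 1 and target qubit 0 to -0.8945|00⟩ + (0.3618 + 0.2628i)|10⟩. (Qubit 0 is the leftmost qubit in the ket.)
-0.8945|00⟩ + (0.3618 + 0.2628i)|10⟩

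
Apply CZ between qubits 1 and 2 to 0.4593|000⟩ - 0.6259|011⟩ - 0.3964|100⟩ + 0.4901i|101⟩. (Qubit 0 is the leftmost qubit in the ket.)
0.4593|000⟩ + 0.6259|011⟩ - 0.3964|100⟩ + 0.4901i|101⟩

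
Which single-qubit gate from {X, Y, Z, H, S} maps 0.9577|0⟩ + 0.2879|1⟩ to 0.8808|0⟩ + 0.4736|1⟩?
H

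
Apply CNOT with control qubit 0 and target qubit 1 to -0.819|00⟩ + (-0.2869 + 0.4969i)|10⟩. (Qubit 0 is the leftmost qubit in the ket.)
-0.819|00⟩ + (-0.2869 + 0.4969i)|11⟩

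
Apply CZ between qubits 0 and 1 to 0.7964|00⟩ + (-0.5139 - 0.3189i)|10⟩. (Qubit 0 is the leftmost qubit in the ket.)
0.7964|00⟩ + (-0.5139 - 0.3189i)|10⟩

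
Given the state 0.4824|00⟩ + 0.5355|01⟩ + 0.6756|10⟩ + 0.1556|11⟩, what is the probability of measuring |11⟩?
0.02421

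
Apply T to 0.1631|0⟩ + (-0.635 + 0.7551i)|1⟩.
0.1631|0⟩ + (-0.9829 + 0.08492i)|1⟩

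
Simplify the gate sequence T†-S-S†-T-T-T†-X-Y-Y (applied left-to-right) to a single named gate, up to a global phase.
X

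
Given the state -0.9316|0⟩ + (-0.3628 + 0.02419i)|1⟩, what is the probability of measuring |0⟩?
0.8679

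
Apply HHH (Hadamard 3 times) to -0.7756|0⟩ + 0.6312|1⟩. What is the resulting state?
-0.1021|0⟩ - 0.9948|1⟩

H² = I, so H^3 = H: a single Hadamard. With (a, b) = (-0.7756, 0.6312), H gives ((a + b)/√2, (a − b)/√2) = (-0.1021, -0.9948).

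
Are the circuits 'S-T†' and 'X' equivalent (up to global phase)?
No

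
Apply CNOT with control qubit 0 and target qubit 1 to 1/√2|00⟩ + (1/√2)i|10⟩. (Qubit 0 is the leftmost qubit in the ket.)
1/√2|00⟩ + (1/√2)i|11⟩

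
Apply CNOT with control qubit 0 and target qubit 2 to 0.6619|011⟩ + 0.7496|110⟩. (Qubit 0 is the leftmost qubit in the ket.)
0.6619|011⟩ + 0.7496|111⟩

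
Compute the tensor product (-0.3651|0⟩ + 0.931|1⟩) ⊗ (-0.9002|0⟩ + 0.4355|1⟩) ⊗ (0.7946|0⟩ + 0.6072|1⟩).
0.2612|000⟩ + 0.1996|001⟩ - 0.1263|010⟩ - 0.09655|011⟩ - 0.6659|100⟩ - 0.5089|101⟩ + 0.3222|110⟩ + 0.2462|111⟩

amp(|b₁b₂…⟩) = product of the factor amplitudes for bits b₁, b₂, …; only kets whose every factor amplitude is nonzero survive.
|000⟩: (-0.3651)(-0.9002)(0.7946) = 0.2612
|001⟩: (-0.3651)(-0.9002)(0.6072) = 0.1996
|010⟩: (-0.3651)(0.4355)(0.7946) = -0.1263
|011⟩: (-0.3651)(0.4355)(0.6072) = -0.09655
|100⟩: (0.931)(-0.9002)(0.7946) = -0.6659
|101⟩: (0.931)(-0.9002)(0.6072) = -0.5089
|110⟩: (0.931)(0.4355)(0.7946) = 0.3222
|111⟩: (0.931)(0.4355)(0.6072) = 0.2462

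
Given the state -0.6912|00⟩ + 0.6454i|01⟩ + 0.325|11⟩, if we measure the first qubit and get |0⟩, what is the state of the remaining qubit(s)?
-0.7309|0⟩ + 0.6825i|1⟩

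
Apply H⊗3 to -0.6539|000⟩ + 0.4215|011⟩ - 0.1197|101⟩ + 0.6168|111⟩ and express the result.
0.09359|000⟩ - 0.556|001⟩ - 0.6406|010⟩ + 0.1782|011⟩ - 0.2579|100⟩ - 0.2045|101⟩ - 0.1198|110⟩ - 0.3426|111⟩

H⊗3 gives amp(|y⟩) = (1/2√2) Σ_x (−1)^(x·y) amp(|x⟩), where x·y is the number of positions in which both x and y have a 1.
|000⟩: (-0.6539 + 0.4215 - 0.1197 + 0.6168)/(2√2) = 0.09359
|001⟩: (-0.6539 - 0.4215 + 0.1197 - 0.6168)/(2√2) = -0.556
|010⟩: (-0.6539 - 0.4215 - 0.1197 - 0.6168)/(2√2) = -0.6406
|011⟩: (-0.6539 + 0.4215 + 0.1197 + 0.6168)/(2√2) = 0.1782
|100⟩: (-0.6539 + 0.4215 + 0.1197 - 0.6168)/(2√2) = -0.2579
|101⟩: (-0.6539 - 0.4215 - 0.1197 + 0.6168)/(2√2) = -0.2045
|110⟩: (-0.6539 - 0.4215 + 0.1197 + 0.6168)/(2√2) = -0.1198
|111⟩: (-0.6539 + 0.4215 - 0.1197 - 0.6168)/(2√2) = -0.3426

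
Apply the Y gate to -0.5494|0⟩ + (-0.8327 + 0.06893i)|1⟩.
(0.06893 + 0.8327i)|0⟩ - 0.5494i|1⟩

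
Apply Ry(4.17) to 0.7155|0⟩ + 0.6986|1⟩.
-0.9602|0⟩ + 0.2794|1⟩

Ry(4.17) = [[cos(θ/2), −sin(θ/2)], [sin(θ/2), cos(θ/2)]]; θ = 4.17, cos(θ/2) ≈ -0.491842, sin(θ/2) ≈ 0.870685.
With a = amp(|0⟩) = 0.7155 and b = amp(|1⟩) = 0.6986:
new amp(|0⟩) = (-0.491842)·a + (-0.870685)·b = -0.9602
new amp(|1⟩) = (0.870685)·a + (-0.491842)·b = 0.2794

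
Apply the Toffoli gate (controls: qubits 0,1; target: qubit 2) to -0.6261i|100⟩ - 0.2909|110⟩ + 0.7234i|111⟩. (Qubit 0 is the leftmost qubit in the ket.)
-0.6261i|100⟩ + 0.7234i|110⟩ - 0.2909|111⟩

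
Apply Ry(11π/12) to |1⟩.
-0.9914|0⟩ + 0.1305|1⟩

Ry(11π/12) = [[cos(θ/2), −sin(θ/2)], [sin(θ/2), cos(θ/2)]]; θ = 11π/12, cos(θ/2) ≈ 0.130526, sin(θ/2) ≈ 0.991445.
With a = amp(|0⟩) = 0 and b = amp(|1⟩) = 1:
new amp(|0⟩) = (0.130526)·a + (-0.991445)·b = -0.9914
new amp(|1⟩) = (0.991445)·a + (0.130526)·b = 0.1305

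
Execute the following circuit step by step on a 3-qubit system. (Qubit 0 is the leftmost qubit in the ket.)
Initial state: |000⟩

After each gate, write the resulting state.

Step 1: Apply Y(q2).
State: i|001⟩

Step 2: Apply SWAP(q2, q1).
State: i|010⟩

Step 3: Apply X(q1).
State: i|000⟩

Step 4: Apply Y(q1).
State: -|010⟩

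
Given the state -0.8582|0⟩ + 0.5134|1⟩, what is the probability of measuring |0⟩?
0.7365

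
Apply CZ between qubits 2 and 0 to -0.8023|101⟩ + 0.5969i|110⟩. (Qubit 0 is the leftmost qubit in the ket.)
0.8023|101⟩ + 0.5969i|110⟩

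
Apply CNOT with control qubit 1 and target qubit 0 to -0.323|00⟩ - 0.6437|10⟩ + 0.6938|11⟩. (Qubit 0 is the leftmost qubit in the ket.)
-0.323|00⟩ + 0.6938|01⟩ - 0.6437|10⟩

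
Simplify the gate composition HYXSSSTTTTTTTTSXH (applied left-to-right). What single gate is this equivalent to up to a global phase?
Y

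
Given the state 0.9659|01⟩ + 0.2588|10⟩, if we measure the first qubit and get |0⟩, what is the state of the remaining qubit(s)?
|1⟩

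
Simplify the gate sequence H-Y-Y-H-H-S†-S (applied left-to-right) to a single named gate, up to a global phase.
H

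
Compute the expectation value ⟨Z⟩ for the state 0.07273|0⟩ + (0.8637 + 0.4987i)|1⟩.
-0.9894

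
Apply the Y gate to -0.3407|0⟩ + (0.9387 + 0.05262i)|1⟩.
(0.05262 - 0.9387i)|0⟩ - 0.3407i|1⟩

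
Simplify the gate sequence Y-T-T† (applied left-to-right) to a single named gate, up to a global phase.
Y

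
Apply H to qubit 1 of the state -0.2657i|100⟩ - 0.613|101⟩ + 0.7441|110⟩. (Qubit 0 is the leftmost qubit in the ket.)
(0.5262 - 0.1879i)|100⟩ - 0.4335|101⟩ + (-0.5262 - 0.1879i)|110⟩ - 0.4335|111⟩

H on qubit 1 mixes each pair of kets that differ only in qubit 1: amplitudes (a, b) of (|…0…⟩, |…1…⟩) become ((a + b)/√2, (a − b)/√2). Kets absent from the input have amplitude 0.
(|100⟩, |110⟩): (a, b) = (-0.2657i, 0.7441) → ((0.5262 - 0.1879i), (-0.5262 - 0.1879i))
(|101⟩, |111⟩): (a, b) = (-0.613, 0) → (-0.4335, -0.4335)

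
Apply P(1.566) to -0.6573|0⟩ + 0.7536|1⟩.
-0.6573|0⟩ + (0.003614 + 0.7536i)|1⟩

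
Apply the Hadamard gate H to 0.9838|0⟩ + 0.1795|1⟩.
0.8226|0⟩ + 0.5687|1⟩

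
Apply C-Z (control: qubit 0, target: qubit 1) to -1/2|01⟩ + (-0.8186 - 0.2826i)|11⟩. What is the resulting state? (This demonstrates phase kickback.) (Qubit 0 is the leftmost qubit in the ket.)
-1/2|01⟩ + (0.8186 + 0.2826i)|11⟩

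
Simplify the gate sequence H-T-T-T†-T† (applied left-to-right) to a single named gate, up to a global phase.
H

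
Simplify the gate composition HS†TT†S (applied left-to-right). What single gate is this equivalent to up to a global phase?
H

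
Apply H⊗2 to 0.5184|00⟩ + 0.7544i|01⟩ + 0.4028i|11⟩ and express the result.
(0.2592 + 0.5786i)|00⟩ + (0.2592 - 0.5786i)|01⟩ + (0.2592 + 0.1758i)|10⟩ + (0.2592 - 0.1758i)|11⟩

H⊗2 gives amp(|y⟩) = (1/2) Σ_x (−1)^(x·y) amp(|x⟩), where x·y is the number of positions in which both x and y have a 1.
|00⟩: (0.5184 + 0.7544i + 0.4028i)/2 = (0.2592 + 0.5786i)
|01⟩: (0.5184 - 0.7544i - 0.4028i)/2 = (0.2592 - 0.5786i)
|10⟩: (0.5184 + 0.7544i - 0.4028i)/2 = (0.2592 + 0.1758i)
|11⟩: (0.5184 - 0.7544i + 0.4028i)/2 = (0.2592 - 0.1758i)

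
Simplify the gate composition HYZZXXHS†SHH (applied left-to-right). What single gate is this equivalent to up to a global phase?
Y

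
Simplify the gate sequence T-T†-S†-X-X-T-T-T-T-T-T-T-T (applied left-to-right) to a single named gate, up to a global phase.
S†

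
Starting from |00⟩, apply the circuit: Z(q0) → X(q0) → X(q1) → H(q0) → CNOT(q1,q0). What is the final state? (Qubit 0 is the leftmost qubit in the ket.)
-1/√2|01⟩ + 1/√2|11⟩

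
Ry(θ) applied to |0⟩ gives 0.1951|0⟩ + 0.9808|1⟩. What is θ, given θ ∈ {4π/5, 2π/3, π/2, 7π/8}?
7π/8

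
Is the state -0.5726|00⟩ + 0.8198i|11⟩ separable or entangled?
Entangled

Writing the state as a|00⟩ + b|01⟩ + c|10⟩ + d|11⟩, it is a product state iff ad − bc = 0.
Here (a, b, c, d) = (-0.5726, 0, 0, 0.8198i): ad − bc = (-0.5726)(0.8198i) − (0)(0) = -0.4694i ≠ 0, so the state is entangled.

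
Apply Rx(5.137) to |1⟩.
-0.5422i|0⟩ - 0.8402|1⟩

Rx(5.137) = [[cos(θ/2), −i·sin(θ/2)], [−i·sin(θ/2), cos(θ/2)]]; θ = 5.137, cos(θ/2) ≈ -0.840228, sin(θ/2) ≈ 0.542233.
With a = amp(|0⟩) = 0 and b = amp(|1⟩) = 1:
new amp(|0⟩) = (-0.840228)·a + (-0.542233i)·b = -0.5422i
new amp(|1⟩) = (-0.542233i)·a + (-0.840228)·b = -0.8402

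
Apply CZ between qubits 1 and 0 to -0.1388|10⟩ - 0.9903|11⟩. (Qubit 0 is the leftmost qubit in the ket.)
-0.1388|10⟩ + 0.9903|11⟩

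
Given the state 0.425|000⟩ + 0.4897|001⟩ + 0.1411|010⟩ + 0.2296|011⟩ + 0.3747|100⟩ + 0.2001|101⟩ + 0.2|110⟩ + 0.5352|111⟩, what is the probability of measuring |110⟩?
0.04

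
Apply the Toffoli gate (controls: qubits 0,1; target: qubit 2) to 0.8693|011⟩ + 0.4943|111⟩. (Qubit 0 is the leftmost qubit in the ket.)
0.8693|011⟩ + 0.4943|110⟩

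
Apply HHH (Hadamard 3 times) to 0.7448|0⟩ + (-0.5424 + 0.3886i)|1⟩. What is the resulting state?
(0.1431 + 0.2748i)|0⟩ + (0.9102 - 0.2748i)|1⟩

H² = I, so H^3 = H: a single Hadamard. With (a, b) = (0.7448, (-0.5424 + 0.3886i)), H gives ((a + b)/√2, (a − b)/√2) = ((0.1431 + 0.2748i), (0.9102 - 0.2748i)).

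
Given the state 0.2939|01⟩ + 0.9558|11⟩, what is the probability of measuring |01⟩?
0.08638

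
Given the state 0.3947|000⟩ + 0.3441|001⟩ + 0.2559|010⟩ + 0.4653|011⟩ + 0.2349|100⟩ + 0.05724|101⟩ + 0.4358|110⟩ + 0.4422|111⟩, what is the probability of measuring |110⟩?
0.1899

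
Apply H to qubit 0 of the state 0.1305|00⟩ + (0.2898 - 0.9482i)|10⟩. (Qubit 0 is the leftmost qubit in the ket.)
(0.2972 - 0.6705i)|00⟩ + (-0.1126 + 0.6705i)|10⟩

H on qubit 0 mixes each pair of kets that differ only in qubit 0: amplitudes (a, b) of (|…0…⟩, |…1…⟩) become ((a + b)/√2, (a − b)/√2). Kets absent from the input have amplitude 0.
(|00⟩, |10⟩): (a, b) = (0.1305, (0.2898 - 0.9482i)) → ((0.2972 - 0.6705i), (-0.1126 + 0.6705i))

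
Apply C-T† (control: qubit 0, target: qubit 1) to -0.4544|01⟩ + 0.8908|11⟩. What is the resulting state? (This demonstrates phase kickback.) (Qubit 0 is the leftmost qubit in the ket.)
-0.4544|01⟩ + (0.6299 - 0.6299i)|11⟩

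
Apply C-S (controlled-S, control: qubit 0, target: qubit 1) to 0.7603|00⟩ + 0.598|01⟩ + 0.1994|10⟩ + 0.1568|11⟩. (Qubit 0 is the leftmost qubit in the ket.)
0.7603|00⟩ + 0.598|01⟩ + 0.1994|10⟩ + 0.1568i|11⟩

C-S leaves the control-|0⟩ kets |00⟩, |01⟩ unchanged and applies S to qubit 1 on the control-|1⟩ pair (|10⟩, |11⟩).
S = [[1, 0], [0, i]].
With a = amp(|10⟩) = 0.1994 and b = amp(|11⟩) = 0.1568:
new amp(|10⟩) = (1)·a = 0.1994
new amp(|11⟩) = (i)·b = 0.1568i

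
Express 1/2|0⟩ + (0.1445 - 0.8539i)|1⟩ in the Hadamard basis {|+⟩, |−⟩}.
(0.4557 - 0.6038i)|+⟩ + (0.2514 + 0.6038i)|−⟩

With |ψ⟩ = α|0⟩ + β|1⟩, the Hadamard-basis coefficients are ⟨+|ψ⟩ = (α + β)/√2 and ⟨−|ψ⟩ = (α − β)/√2.
Here α = 1/2, β = (0.1445 - 0.8539i): (α + β)/√2 = (0.4557 - 0.6038i), (α − β)/√2 = (0.2514 + 0.6038i).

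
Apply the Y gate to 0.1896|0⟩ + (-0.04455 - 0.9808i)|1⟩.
(-0.9808 + 0.04455i)|0⟩ + 0.1896i|1⟩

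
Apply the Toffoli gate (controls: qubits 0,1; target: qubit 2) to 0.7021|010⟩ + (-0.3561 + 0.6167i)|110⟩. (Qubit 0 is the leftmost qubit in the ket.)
0.7021|010⟩ + (-0.3561 + 0.6167i)|111⟩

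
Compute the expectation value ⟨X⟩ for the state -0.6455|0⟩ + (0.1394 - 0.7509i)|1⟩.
-0.18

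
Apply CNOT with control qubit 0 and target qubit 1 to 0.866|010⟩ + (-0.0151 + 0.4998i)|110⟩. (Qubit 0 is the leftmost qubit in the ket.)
0.866|010⟩ + (-0.0151 + 0.4998i)|100⟩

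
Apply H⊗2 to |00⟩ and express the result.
1/2|00⟩ + 1/2|01⟩ + 1/2|10⟩ + 1/2|11⟩

H⊗2 gives amp(|y⟩) = (1/2) Σ_x (−1)^(x·y) amp(|x⟩), where x·y is the number of positions in which both x and y have a 1.
|00⟩: (1)/2 = 1/2
|01⟩: (1)/2 = 1/2
|10⟩: (1)/2 = 1/2
|11⟩: (1)/2 = 1/2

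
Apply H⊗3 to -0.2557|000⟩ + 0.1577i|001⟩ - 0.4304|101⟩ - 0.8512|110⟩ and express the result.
(-0.5435 + 0.05576i)|000⟩ + (-0.2392 - 0.05576i)|001⟩ + (0.05837 + 0.05576i)|010⟩ + (0.3627 - 0.05576i)|011⟩ + (0.3627 + 0.05576i)|100⟩ + (0.05837 - 0.05576i)|101⟩ + (-0.2392 + 0.05576i)|110⟩ + (-0.5435 - 0.05576i)|111⟩

H⊗3 gives amp(|y⟩) = (1/2√2) Σ_x (−1)^(x·y) amp(|x⟩), where x·y is the number of positions in which both x and y have a 1.
|000⟩: (-0.2557 + 0.1577i - 0.4304 - 0.8512)/(2√2) = (-0.5435 + 0.05576i)
|001⟩: (-0.2557 - 0.1577i + 0.4304 - 0.8512)/(2√2) = (-0.2392 - 0.05576i)
|010⟩: (-0.2557 + 0.1577i - 0.4304 + 0.8512)/(2√2) = (0.05837 + 0.05576i)
|011⟩: (-0.2557 - 0.1577i + 0.4304 + 0.8512)/(2√2) = (0.3627 - 0.05576i)
|100⟩: (-0.2557 + 0.1577i + 0.4304 + 0.8512)/(2√2) = (0.3627 + 0.05576i)
|101⟩: (-0.2557 - 0.1577i - 0.4304 + 0.8512)/(2√2) = (0.05837 - 0.05576i)
|110⟩: (-0.2557 + 0.1577i + 0.4304 - 0.8512)/(2√2) = (-0.2392 + 0.05576i)
|111⟩: (-0.2557 - 0.1577i - 0.4304 - 0.8512)/(2√2) = (-0.5435 - 0.05576i)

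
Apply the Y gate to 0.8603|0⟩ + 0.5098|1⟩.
-0.5098i|0⟩ + 0.8603i|1⟩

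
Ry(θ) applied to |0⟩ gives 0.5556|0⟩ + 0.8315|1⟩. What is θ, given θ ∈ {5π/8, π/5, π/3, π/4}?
5π/8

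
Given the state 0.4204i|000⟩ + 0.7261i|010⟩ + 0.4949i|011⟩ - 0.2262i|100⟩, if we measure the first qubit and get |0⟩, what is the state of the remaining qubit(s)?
0.4316i|00⟩ + 0.7454i|10⟩ + 0.5081i|11⟩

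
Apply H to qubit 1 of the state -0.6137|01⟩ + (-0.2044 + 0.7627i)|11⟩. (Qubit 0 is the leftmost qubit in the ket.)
-0.434|00⟩ + 0.434|01⟩ + (-0.1445 + 0.5393i)|10⟩ + (0.1445 - 0.5393i)|11⟩

H on qubit 1 mixes each pair of kets that differ only in qubit 1: amplitudes (a, b) of (|…0…⟩, |…1…⟩) become ((a + b)/√2, (a − b)/√2). Kets absent from the input have amplitude 0.
(|00⟩, |01⟩): (a, b) = (0, -0.6137) → (-0.434, 0.434)
(|10⟩, |11⟩): (a, b) = (0, (-0.2044 + 0.7627i)) → ((-0.1445 + 0.5393i), (0.1445 - 0.5393i))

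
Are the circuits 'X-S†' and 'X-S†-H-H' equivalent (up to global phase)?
Yes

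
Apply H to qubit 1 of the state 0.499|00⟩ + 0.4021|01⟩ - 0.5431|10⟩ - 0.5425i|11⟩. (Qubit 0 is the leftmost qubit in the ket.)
0.6372|00⟩ + 0.06852|01⟩ + (-0.384 - 0.3836i)|10⟩ + (-0.384 + 0.3836i)|11⟩

H on qubit 1 mixes each pair of kets that differ only in qubit 1: amplitudes (a, b) of (|…0…⟩, |…1…⟩) become ((a + b)/√2, (a − b)/√2). Kets absent from the input have amplitude 0.
(|00⟩, |01⟩): (a, b) = (0.499, 0.4021) → (0.6372, 0.06852)
(|10⟩, |11⟩): (a, b) = (-0.5431, -0.5425i) → ((-0.384 - 0.3836i), (-0.384 + 0.3836i))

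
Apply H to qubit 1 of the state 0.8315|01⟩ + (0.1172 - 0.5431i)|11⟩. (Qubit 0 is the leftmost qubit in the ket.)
0.588|00⟩ - 0.588|01⟩ + (0.08287 - 0.384i)|10⟩ + (-0.08287 + 0.384i)|11⟩

H on qubit 1 mixes each pair of kets that differ only in qubit 1: amplitudes (a, b) of (|…0…⟩, |…1…⟩) become ((a + b)/√2, (a − b)/√2). Kets absent from the input have amplitude 0.
(|00⟩, |01⟩): (a, b) = (0, 0.8315) → (0.588, -0.588)
(|10⟩, |11⟩): (a, b) = (0, (0.1172 - 0.5431i)) → ((0.08287 - 0.384i), (-0.08287 + 0.384i))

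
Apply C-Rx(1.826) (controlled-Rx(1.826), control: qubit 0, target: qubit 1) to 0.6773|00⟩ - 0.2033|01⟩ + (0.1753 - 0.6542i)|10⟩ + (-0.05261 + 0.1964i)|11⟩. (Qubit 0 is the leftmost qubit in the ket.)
0.6773|00⟩ - 0.2033|01⟩ + (0.2626 - 0.3583i)|10⟩ + (-0.5499 - 0.01865i)|11⟩

C-Rx(1.826) leaves the control-|0⟩ kets |00⟩, |01⟩ unchanged and applies Rx(1.826) to qubit 1 on the control-|1⟩ pair (|10⟩, |11⟩).
Rx(1.826) = [[cos(θ/2), −i·sin(θ/2)], [−i·sin(θ/2), cos(θ/2)]]; θ = 1.826, cos(θ/2) ≈ 0.611374, sin(θ/2) ≈ 0.791341.
With a = amp(|10⟩) = (0.1753 - 0.6542i) and b = amp(|11⟩) = (-0.05261 + 0.1964i):
new amp(|10⟩) = (0.611374)·a + (-0.791341i)·b = (0.2626 - 0.3583i)
new amp(|11⟩) = (-0.791341i)·a + (0.611374)·b = (-0.5499 - 0.01865i)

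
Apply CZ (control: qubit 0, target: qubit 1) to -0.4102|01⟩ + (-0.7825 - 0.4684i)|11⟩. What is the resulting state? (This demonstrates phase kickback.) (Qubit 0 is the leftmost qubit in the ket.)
-0.4102|01⟩ + (0.7825 + 0.4684i)|11⟩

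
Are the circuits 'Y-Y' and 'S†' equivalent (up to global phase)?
No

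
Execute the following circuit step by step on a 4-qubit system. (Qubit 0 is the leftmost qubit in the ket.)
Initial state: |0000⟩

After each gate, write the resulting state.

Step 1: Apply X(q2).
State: |0010⟩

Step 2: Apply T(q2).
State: (1/√2 + (1/√2)i)|0010⟩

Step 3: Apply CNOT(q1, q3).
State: (1/√2 + (1/√2)i)|0010⟩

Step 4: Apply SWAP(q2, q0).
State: (1/√2 + (1/√2)i)|1000⟩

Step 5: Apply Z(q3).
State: (1/√2 + (1/√2)i)|1000⟩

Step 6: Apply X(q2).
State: (1/√2 + (1/√2)i)|1010⟩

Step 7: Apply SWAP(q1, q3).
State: (1/√2 + (1/√2)i)|1010⟩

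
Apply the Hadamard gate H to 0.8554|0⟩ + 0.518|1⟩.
0.9711|0⟩ + 0.2386|1⟩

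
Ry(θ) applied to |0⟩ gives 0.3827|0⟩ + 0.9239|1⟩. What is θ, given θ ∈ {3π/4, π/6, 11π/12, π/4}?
3π/4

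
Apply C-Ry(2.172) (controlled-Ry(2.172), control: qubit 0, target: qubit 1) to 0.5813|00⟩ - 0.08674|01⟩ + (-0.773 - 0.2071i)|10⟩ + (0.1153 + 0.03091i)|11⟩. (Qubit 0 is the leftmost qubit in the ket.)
0.5813|00⟩ - 0.08674|01⟩ + (-0.4623 - 0.1239i)|10⟩ + (-0.6302 - 0.1688i)|11⟩

C-Ry(2.172) leaves the control-|0⟩ kets |00⟩, |01⟩ unchanged and applies Ry(2.172) to qubit 1 on the control-|1⟩ pair (|10⟩, |11⟩).
Ry(2.172) = [[cos(θ/2), −sin(θ/2)], [sin(θ/2), cos(θ/2)]]; θ = 2.172, cos(θ/2) ≈ 0.466028, sin(θ/2) ≈ 0.88477.
With a = amp(|10⟩) = (-0.773 - 0.2071i) and b = amp(|11⟩) = (0.1153 + 0.03091i):
new amp(|10⟩) = (0.466028)·a + (-0.88477)·b = (-0.4623 - 0.1239i)
new amp(|11⟩) = (0.88477)·a + (0.466028)·b = (-0.6302 - 0.1688i)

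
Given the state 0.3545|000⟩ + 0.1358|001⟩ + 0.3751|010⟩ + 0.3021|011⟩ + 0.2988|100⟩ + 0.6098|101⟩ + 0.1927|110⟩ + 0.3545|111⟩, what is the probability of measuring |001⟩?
0.01844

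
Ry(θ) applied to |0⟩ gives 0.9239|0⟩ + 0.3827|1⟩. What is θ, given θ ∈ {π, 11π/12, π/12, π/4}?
π/4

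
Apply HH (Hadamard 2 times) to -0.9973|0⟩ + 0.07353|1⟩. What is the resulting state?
-0.9973|0⟩ + 0.07353|1⟩

H² = I, so an even number of Hadamards cancels: H^2 = I and the state is unchanged.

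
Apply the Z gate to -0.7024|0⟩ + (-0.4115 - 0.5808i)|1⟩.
-0.7024|0⟩ + (0.4115 + 0.5808i)|1⟩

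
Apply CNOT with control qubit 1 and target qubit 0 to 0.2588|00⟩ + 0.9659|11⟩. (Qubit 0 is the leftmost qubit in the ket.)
0.2588|00⟩ + 0.9659|01⟩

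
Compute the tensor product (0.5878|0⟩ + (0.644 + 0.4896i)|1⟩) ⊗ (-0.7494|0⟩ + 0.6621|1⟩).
-0.4405|00⟩ + 0.3892|01⟩ + (-0.4826 - 0.3669i)|10⟩ + (0.4264 + 0.3242i)|11⟩

amp(|b₁b₂…⟩) = product of the factor amplitudes for bits b₁, b₂, …; only kets whose every factor amplitude is nonzero survive.
|00⟩: (0.5878)(-0.7494) = -0.4405
|01⟩: (0.5878)(0.6621) = 0.3892
|10⟩: (0.644 + 0.4896i)(-0.7494) = (-0.4826 - 0.3669i)
|11⟩: (0.644 + 0.4896i)(0.6621) = (0.4264 + 0.3242i)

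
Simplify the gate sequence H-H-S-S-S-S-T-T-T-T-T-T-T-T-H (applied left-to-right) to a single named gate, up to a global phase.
H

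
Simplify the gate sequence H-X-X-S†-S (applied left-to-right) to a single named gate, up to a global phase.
H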